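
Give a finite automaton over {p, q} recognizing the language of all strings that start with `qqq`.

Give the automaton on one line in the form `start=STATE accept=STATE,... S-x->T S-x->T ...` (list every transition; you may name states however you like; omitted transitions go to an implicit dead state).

start=A accept=D A-p->E A-q->B B-p->E B-q->C C-p->E C-q->D D-p->D D-q->D E-p->E E-q->E

Check the first 3 symbols one by one: A through C record how many have matched `qqq` so far; any wrong symbol goes to the dead state E. After all 3 match we enter the accepting sink D.
       p  q 
>  A   E  B 
   B   E  C 
   C   E  D 
 * D   D  D 
   E   E  E 
(> = start, * = accepting)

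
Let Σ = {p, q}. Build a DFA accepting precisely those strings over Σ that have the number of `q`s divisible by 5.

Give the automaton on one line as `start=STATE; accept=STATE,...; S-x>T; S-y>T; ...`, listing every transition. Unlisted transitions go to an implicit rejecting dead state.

Keep the running count of `q`s modulo 5: each `q` advances along the cycle A → B → C → D → E → A while other symbols loop. Accept at A.
With 5 states:
       p  q 
>* A   A  B 
   B   B  C 
   C   C  D 
   D   D  E 
   E   E  A 
(> = start, * = accepting)

start=A; accept=A; A-p>A; A-q>B; B-p>B; B-q>C; C-p>C; C-q>D; D-p>D; D-q>E; E-p>E; E-q>A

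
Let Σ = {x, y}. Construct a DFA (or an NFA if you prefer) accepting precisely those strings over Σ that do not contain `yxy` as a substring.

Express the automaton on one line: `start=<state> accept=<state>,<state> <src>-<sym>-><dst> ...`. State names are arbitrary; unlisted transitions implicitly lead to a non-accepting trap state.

This is the complement of 'contains `yxy`'. Use the same substring-matching states — S0 through S3 holding how much of `yxy` has just been matched — but flip the accepting set: everything except the trap S3 accepts.
4 states suffice.
        x   y  
>* S0   S0  S1 
 * S1   S2  S1 
 * S2   S0  S3 
   S3   S3  S3 
(> = start, * = accepting)

start=S0 accept=S0,S1,S2 S0-x->S0 S0-y->S1 S1-x->S2 S1-y->S1 S2-x->S0 S2-y->S3 S3-x->S3 S3-y->S3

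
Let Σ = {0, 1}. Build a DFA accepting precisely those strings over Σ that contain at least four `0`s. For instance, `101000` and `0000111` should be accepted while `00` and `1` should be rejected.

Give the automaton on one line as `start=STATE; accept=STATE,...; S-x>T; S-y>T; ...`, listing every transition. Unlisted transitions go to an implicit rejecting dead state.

Only the number of `0`s matters, and only up to 5. Make a chain q0 → q1 → q2 → q3 → q4 → q5 advanced by each `0` (with q5 absorbing); every other symbol self-loops. The accepting set is {q4, q5}.
With 6 states:
        0   1  
>  q0   q1  q0 
   q1   q2  q1 
   q2   q3  q2 
   q3   q4  q3 
 * q4   q5  q4 
 * q5   q5  q5 
(> = start, * = accepting)

start=q0; accept=q4,q5; q0-0>q1; q0-1>q0; q1-0>q2; q1-1>q1; q2-0>q3; q2-1>q2; q3-0>q4; q3-1>q3; q4-0>q5; q4-1>q4; q5-0>q5; q5-1>q5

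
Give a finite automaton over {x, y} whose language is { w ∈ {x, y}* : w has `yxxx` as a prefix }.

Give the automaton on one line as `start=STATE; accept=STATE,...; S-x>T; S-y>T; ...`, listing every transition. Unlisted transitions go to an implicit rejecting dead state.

start=A; accept=E; A-x>F; A-y>B; B-x>C; B-y>F; C-x>D; C-y>F; D-x>E; D-y>F; E-x>E; E-y>E; F-x>F; F-y>F

Walk along `yxxx` while the input agrees: from A take `y` to B, and so on. Any deviation drops to the rejecting sink F. Once E is reached the prefix is confirmed and every continuation is accepted.
       x  y 
>  A   F  B 
   B   C  F 
   C   D  F 
   D   E  F 
 * E   E  E 
   F   F  F 
(> = start, * = accepting)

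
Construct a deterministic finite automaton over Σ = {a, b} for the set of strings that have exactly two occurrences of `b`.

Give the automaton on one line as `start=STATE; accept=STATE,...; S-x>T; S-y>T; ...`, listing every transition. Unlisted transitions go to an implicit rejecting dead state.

start=q0; accept=q2; q0-a>q0; q0-b>q1; q1-a>q1; q1-b>q2; q2-a>q2; q2-b>q3; q3-a>q3; q3-b>q3

Count `b`s, saturating at 3: states q0 through q2 mean 0 through 2 `b`s seen; q3 means more than 2. Each `b` increments (capped at q3); other symbols loop. Accept from {q2}.
4 states suffice.
        a   b  
>  q0   q0  q1 
   q1   q1  q2 
 * q2   q2  q3 
   q3   q3  q3 
(> = start, * = accepting)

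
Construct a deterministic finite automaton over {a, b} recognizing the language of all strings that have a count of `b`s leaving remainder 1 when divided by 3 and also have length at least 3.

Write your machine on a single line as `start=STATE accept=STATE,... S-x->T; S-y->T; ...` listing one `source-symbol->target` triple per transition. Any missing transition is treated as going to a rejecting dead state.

Handle the two conditions separately and then intersect. The first has 3 states tracking the count of `b`s modulo 3; the second has 5 states tracking the input length, saturating at 4. A product state is a pair (one from each), accepting exactly when both do. Equivalent product states are then merged.
A 7-state machine:
        a   b  
>  q0   q1  q2 
   q1   q3  q4 
   q2   q4  q5 
   q3   q3  q6 
   q4   q6  q5 
   q5   q5  q3 
 * q6   q6  q5 
(> = start, * = accepting)

start=q0; accept=q6; q0-a->q1; q0-b->q2; q1-a->q3; q1-b->q4; q2-a->q4; q2-b->q5; q3-a->q3; q3-b->q6; q4-a->q6; q4-b->q5; q5-a->q5; q5-b->q3; q6-a->q6; q6-b->q5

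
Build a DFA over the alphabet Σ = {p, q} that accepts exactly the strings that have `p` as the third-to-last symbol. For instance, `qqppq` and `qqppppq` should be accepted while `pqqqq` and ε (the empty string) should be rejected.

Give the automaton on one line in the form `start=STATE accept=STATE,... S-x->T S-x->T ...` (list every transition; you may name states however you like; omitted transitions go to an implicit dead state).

Because acceptance depends on a position counted from the end, the machine has to buffer the most recent 3 symbols. Make each state the string of the last up-to-3 symbols read; on input `x` shift the window left and append `x`. Accept when the buffered window has length 3 and begins with `p`.
A 15-state machine:
          p    q  
>  s0     s1   s2 
   s1     s3   s4 
   s2     s5   s6 
   s3     s7   s8 
   s4     s9  s10 
   s5    s11  s12 
   s6    s13  s14 
 * s7     s7   s8 
 * s8     s9  s10 
 * s9    s11  s12 
 * s10   s13  s14 
   s11    s7   s8 
   s12    s9  s10 
   s13   s11  s12 
   s14   s13  s14 
(> = start, * = accepting)

start=s0 accept=s7,s8,s9,s10 s0-p->s1 s0-q->s2 s1-p->s3 s1-q->s4 s2-p->s5 s2-q->s6 s3-p->s7 s3-q->s8 s4-p->s9 s4-q->s10 s5-p->s11 s5-q->s12 s6-p->s13 s6-q->s14 s7-p->s7 s7-q->s8 s8-p->s9 s8-q->s10 s9-p->s11 s9-q->s12 s10-p->s13 s10-q->s14 s11-p->s7 s11-q->s8 s12-p->s9 s12-q->s10 s13-p->s11 s13-q->s12 s14-p->s13 s14-q->s14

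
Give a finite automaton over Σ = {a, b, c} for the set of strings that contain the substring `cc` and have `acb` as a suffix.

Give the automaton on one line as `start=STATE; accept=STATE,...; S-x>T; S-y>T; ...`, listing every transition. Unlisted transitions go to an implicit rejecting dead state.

Build one automaton per condition and run them in lockstep. One (3 states) tracks whether and how much of `cc` has been seen; the other (4 states) tracks how much of the suffix `acb` has currently been matched. Each combined state is a pair, one component from each; accept when both components accept. Equivalent product states are then merged.
6 states suffice.
        a   b   c  
>  q0   q0  q0  q1 
   q1   q0  q0  q2 
   q2   q3  q2  q2 
   q3   q3  q2  q4 
   q4   q3  q5  q2 
 * q5   q3  q2  q2 
(> = start, * = accepting)

start=q0; accept=q5; q0-a>q0; q0-b>q0; q0-c>q1; q1-a>q0; q1-b>q0; q1-c>q2; q2-a>q3; q2-b>q2; q2-c>q2; q3-a>q3; q3-b>q2; q3-c>q4; q4-a>q3; q4-b>q5; q4-c>q2; q5-a>q3; q5-b>q2; q5-c>q2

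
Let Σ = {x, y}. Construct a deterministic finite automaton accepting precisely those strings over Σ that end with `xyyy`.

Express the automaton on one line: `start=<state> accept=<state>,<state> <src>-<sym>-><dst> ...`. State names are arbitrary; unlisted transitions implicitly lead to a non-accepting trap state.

start=q0 accept=q4 q0-x->q1 q0-y->q0 q1-x->q1 q1-y->q2 q2-x->q1 q2-y->q3 q3-x->q1 q3-y->q4 q4-x->q1 q4-y->q0

Remember how much of `xyyy` the current input suffix matches. State q0 means no match yet; q1 means the last symbol is `x`; q2 means the last 2 symbols are `xy`; q3 means the last 3 symbols are `xyy`; q4 means the last 4 symbols are `xyyy`. Only q4 accepts. On a mismatch, fall back to the longest proper suffix that is still a prefix of `xyyy`.
A 5-state machine:
        x   y  
>  q0   q1  q0 
   q1   q1  q2 
   q2   q1  q3 
   q3   q1  q4 
 * q4   q1  q0 
(> = start, * = accepting)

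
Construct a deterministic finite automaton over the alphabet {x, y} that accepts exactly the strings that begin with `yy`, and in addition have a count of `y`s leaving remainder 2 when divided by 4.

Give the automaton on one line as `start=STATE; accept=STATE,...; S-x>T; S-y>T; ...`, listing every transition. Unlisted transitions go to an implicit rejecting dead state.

Handle the two conditions separately and then intersect. The first has 4 states tracking whether the input so far still matches the prefix `yy`; the second has 4 states tracking the count of `y`s modulo 4. A product state is a pair (one from each), accepting exactly when both do. Minimizing collapses redundant product states.
7 states suffice.
        x   y  
>  s0   s1  s2 
   s1   s1  s1 
   s2   s1  s3 
 * s3   s3  s4 
   s4   s4  s5 
   s5   s5  s6 
   s6   s6  s3 
(> = start, * = accepting)

start=s0; accept=s3; s0-x>s1; s0-y>s2; s1-x>s1; s1-y>s1; s2-x>s1; s2-y>s3; s3-x>s3; s3-y>s4; s4-x>s4; s4-y>s5; s5-x>s5; s5-y>s6; s6-x>s6; s6-y>s3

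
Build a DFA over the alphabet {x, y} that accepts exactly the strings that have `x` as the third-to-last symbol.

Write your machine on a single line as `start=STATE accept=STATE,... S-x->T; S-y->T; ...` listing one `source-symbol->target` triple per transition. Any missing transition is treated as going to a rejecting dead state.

Because acceptance depends on a position counted from the end, the machine has to buffer the most recent 3 symbols. Make each state the string of the last up-to-3 symbols read; on input `x` shift the window left and append `x`. Accept when the buffered window has length 3 and begins with `x`.
15 states suffice.
       x  y 
>  A   B  C 
   B   D  E 
   C   F  G 
   D   H  I 
   E   J  K 
   F   L  M 
   G   N  O 
 * H   H  I 
 * I   J  K 
 * J   L  M 
 * K   N  O 
   L   H  I 
   M   J  K 
   N   L  M 
   O   N  O 
(> = start, * = accepting)

start=A; accept=H,I,J,K; A-x->B; A-y->C; B-x->D; B-y->E; C-x->F; C-y->G; D-x->H; D-y->I; E-x->J; E-y->K; F-x->L; F-y->M; G-x->N; G-y->O; H-x->H; H-y->I; I-x->J; I-y->K; J-x->L; J-y->M; K-x->N; K-y->O; L-x->H; L-y->I; M-x->J; M-y->K; N-x->L; N-y->M; O-x->N; O-y->O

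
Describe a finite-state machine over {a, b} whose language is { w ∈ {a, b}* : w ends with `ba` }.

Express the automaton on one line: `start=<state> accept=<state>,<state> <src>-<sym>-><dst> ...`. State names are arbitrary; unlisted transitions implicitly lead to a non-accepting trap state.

Remember how much of `ba` the current input suffix matches. State S0 means no match yet; S1 means the last symbol is `b`; S2 means the last 2 symbols are `ba`. Only S2 accepts. On a mismatch, fall back to the longest proper suffix that is still a prefix of `ba`.
3 states suffice.
        a   b  
>  S0   S0  S1 
   S1   S2  S1 
 * S2   S0  S1 
(> = start, * = accepting)

start=S0 accept=S2 S0-a->S0 S0-b->S1 S1-a->S2 S1-b->S1 S2-a->S0 S2-b->S1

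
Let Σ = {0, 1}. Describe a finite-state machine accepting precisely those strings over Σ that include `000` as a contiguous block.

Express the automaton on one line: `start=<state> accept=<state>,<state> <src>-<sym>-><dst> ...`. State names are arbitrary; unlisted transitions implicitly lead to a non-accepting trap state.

start=s0 accept=s3 s0-0->s1 s0-1->s0 s1-0->s2 s1-1->s0 s2-0->s3 s2-1->s0 s3-0->s3 s3-1->s3

Track how much of `000` has been matched so far: state s0 is no progress, s3 is the absorbing accept state reached once `000` has occurred. Intermediate states record partial matches; on a mismatch, fall back to the longest reusable overlap.
With 4 states:
        0   1  
>  s0   s1  s0 
   s1   s2  s0 
   s2   s3  s0 
 * s3   s3  s3 
(> = start, * = accepting)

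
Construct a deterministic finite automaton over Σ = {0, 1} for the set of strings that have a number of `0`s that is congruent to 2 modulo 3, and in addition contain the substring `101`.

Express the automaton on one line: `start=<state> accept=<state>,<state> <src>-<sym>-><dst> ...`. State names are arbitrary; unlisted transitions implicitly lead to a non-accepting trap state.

Build one automaton per condition and run them in lockstep. One (3 states) tracks the count of `0`s modulo 3; the other (4 states) tracks whether and how much of `101` has been seen. Each combined state is a pair, one component from each; accept when both components accept.
          0    1  
>  q0     q1   q2 
   q1     q3   q4 
   q2     q5   q2 
   q3     q0   q6 
   q4     q7   q4 
   q5     q3   q8 
   q6     q9   q6 
   q7     q0  q10 
   q8    q10   q8 
   q9     q1  q11 
 * q10   q11  q10 
   q11    q8  q11 
(> = start, * = accepting)

start=q0 accept=q10 q0-0->q1 q0-1->q2 q1-0->q3 q1-1->q4 q2-0->q5 q2-1->q2 q3-0->q0 q3-1->q6 q4-0->q7 q4-1->q4 q5-0->q3 q5-1->q8 q6-0->q9 q6-1->q6 q7-0->q0 q7-1->q10 q8-0->q10 q8-1->q8 q9-0->q1 q9-1->q11 q10-0->q11 q10-1->q10 q11-0->q8 q11-1->q11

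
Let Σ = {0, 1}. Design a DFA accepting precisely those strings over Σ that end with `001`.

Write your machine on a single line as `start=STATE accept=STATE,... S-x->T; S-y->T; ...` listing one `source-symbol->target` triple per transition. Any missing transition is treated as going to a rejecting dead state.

start=s0; accept=s3; s0-0->s1; s0-1->s0; s1-0->s2; s1-1->s0; s2-0->s2; s2-1->s3; s3-0->s1; s3-1->s0

Let each state record the length of the longest suffix of the input read so far that is also a prefix of `001`. s1 means the last symbol is `0`; s2 means the last 2 symbols are `00`; s3 means the last 3 symbols are `001`. Accept only at s3, where the string currently ends in `001`.
A 4-state machine:
        0   1  
>  s0   s1  s0 
   s1   s2  s0 
   s2   s2  s3 
 * s3   s1  s0 
(> = start, * = accepting)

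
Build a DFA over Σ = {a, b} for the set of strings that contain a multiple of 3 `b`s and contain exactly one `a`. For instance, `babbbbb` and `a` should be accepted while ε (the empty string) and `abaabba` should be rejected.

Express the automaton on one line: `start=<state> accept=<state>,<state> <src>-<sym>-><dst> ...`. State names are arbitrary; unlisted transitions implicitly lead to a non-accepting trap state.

Handle the two conditions separately and then intersect. One (3 states) tracks the count of `b`s modulo 3; the other (3 states) tracks the count of `a`s, saturating at 2. Each combined state is a pair, one component from each; accept when both components accept.
        a   b  
>  q0   q1  q2 
 * q1   q3  q4 
   q2   q4  q5 
   q3   q3  q6 
   q4   q6  q7 
   q5   q7  q0 
   q6   q6  q8 
   q7   q8  q1 
   q8   q8  q3 
(> = start, * = accepting)

start=q0 accept=q1 q0-a->q1 q0-b->q2 q1-a->q3 q1-b->q4 q2-a->q4 q2-b->q5 q3-a->q3 q3-b->q6 q4-a->q6 q4-b->q7 q5-a->q7 q5-b->q0 q6-a->q6 q6-b->q8 q7-a->q8 q7-b->q1 q8-a->q8 q8-b->q3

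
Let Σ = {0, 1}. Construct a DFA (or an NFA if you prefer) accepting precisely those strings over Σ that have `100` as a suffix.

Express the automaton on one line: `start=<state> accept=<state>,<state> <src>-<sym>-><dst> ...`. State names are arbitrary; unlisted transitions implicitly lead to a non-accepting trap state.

Remember how much of `100` the current input suffix matches. State A means no match yet; B means the last symbol is `1`; C means the last 2 symbols are `10`; D means the last 3 symbols are `100`. Only D accepts. On a mismatch, fall back to the longest proper suffix that is still a prefix of `100`.
       0  1 
>  A   A  B 
   B   C  B 
   C   D  B 
 * D   A  B 
(> = start, * = accepting)

start=A accept=D A-0->A A-1->B B-0->C B-1->B C-0->D C-1->B D-0->A D-1->B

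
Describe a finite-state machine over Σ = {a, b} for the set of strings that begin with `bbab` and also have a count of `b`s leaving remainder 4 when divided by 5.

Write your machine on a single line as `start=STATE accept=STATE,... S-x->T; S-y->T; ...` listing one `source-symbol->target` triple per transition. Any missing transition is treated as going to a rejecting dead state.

Run two small machines in parallel and take their product. The first has 6 states tracking whether the input so far still matches the prefix `bbab`; the second has 5 states tracking the count of `b`s modulo 5. A product state is a pair (one from each), accepting exactly when both do. Equivalent product states are then merged.
With 10 states:
        a   b  
>  S0   S1  S2 
   S1   S1  S1 
   S2   S1  S3 
   S3   S4  S1 
   S4   S1  S5 
   S5   S5  S6 
 * S6   S6  S7 
   S7   S7  S8 
   S8   S8  S9 
   S9   S9  S5 
(> = start, * = accepting)

start=S0; accept=S6; S0-a->S1; S0-b->S2; S1-a->S1; S1-b->S1; S2-a->S1; S2-b->S3; S3-a->S4; S3-b->S1; S4-a->S1; S4-b->S5; S5-a->S5; S5-b->S6; S6-a->S6; S6-b->S7; S7-a->S7; S7-b->S8; S8-a->S8; S8-b->S9; S9-a->S9; S9-b->S5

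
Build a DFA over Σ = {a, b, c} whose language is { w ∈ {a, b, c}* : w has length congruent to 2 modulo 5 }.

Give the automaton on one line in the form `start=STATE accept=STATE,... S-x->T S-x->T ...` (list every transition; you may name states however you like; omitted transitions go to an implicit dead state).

start=s0 accept=s2 s0-a->s1 s0-b->s1 s0-c->s1 s1-a->s2 s1-b->s2 s1-c->s2 s2-a->s3 s2-b->s3 s2-c->s3 s3-a->s4 s3-b->s4 s3-c->s4 s4-a->s0 s4-b->s0 s4-c->s0

Count input length modulo 5: every symbol advances one step around the cycle s0 → s1 → s2 → s3 → s4 → s0. Accept at s2.
With 5 states:
        a   b   c  
>  s0   s1  s1  s1 
   s1   s2  s2  s2 
 * s2   s3  s3  s3 
   s3   s4  s4  s4 
   s4   s0  s0  s0 
(> = start, * = accepting)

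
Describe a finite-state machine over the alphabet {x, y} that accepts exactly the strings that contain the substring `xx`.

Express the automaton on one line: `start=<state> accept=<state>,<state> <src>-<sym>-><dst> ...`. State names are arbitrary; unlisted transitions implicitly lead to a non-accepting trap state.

start=q0 accept=q2 q0-x->q1 q0-y->q0 q1-x->q2 q1-y->q0 q2-x->q2 q2-y->q2

Track how much of `xx` has been matched so far: state q0 is no progress, q2 is the absorbing accept state reached once `xx` has occurred. Intermediate states record partial matches; on a mismatch, fall back to the longest reusable overlap.
A 3-state machine:
        x   y  
>  q0   q1  q0 
   q1   q2  q0 
 * q2   q2  q2 
(> = start, * = accepting)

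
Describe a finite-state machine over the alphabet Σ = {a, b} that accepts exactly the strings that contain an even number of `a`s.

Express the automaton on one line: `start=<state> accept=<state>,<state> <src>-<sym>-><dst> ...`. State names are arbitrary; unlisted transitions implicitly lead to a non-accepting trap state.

The only thing that matters is how many `a`s have appeared, reduced mod 2. Use one state per residue: s0 for 0, …, s1 for 1. Reading `a` moves to the next residue; anything else stays put. s0 is accepting.
2 states suffice.
        a   b  
>* s0   s1  s0 
   s1   s0  s1 
(> = start, * = accepting)

start=s0 accept=s0 s0-a->s1 s0-b->s0 s1-a->s0 s1-b->s1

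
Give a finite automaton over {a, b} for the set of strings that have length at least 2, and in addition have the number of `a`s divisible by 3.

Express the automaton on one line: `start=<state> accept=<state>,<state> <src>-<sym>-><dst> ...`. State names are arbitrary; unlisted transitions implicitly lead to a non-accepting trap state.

start=S0 accept=S5,S6 S0-a->S1 S0-b->S2 S1-a->S3 S1-b->S4 S2-a->S4 S2-b->S5 S3-a->S6 S3-b->S7 S4-a->S7 S4-b->S8 S5-a->S8 S5-b->S6 S6-a->S8 S6-b->S6 S7-a->S6 S7-b->S7 S8-a->S7 S8-b->S8

Handle the two conditions separately and then intersect. One (4 states) tracks the input length, saturating at 3; the other (3 states) tracks the count of `a`s modulo 3. Each combined state is a pair, one component from each; accept when both components accept.
9 states suffice.
        a   b  
>  S0   S1  S2 
   S1   S3  S4 
   S2   S4  S5 
   S3   S6  S7 
   S4   S7  S8 
 * S5   S8  S6 
 * S6   S8  S6 
   S7   S6  S7 
   S8   S7  S8 
(> = start, * = accepting)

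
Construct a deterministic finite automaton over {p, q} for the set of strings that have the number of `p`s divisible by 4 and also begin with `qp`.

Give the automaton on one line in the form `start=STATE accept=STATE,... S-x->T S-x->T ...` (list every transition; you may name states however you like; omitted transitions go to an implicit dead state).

start=A accept=J A-p->B A-q->C B-p->D B-q->B C-p->E C-q->F D-p->G D-q->D E-p->H E-q->E F-p->B F-q->F G-p->F G-q->G H-p->I H-q->H I-p->J I-q->I J-p->E J-q->J

Build one automaton per condition and run them in lockstep. One (4 states) tracks the count of `p`s modulo 4; the other (4 states) tracks whether the input so far still matches the prefix `qp`. Each combined state is a pair, one component from each; accept when both components accept.
       p  q 
>  A   B  C 
   B   D  B 
   C   E  F 
   D   G  D 
   E   H  E 
   F   B  F 
   G   F  G 
   H   I  H 
   I   J  I 
 * J   E  J 
(> = start, * = accepting)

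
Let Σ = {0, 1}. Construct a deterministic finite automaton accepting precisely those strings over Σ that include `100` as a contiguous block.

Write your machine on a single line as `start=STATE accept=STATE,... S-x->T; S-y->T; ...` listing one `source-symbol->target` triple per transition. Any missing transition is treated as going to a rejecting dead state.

States s0..s2 record the length of the longest prefix of `100` that matches the current input suffix. Reaching s3 means `100` has been seen, and we stay there forever. Accept from s3.
4 states suffice.
        0   1  
>  s0   s0  s1 
   s1   s2  s1 
   s2   s3  s1 
 * s3   s3  s3 
(> = start, * = accepting)

start=s0; accept=s3; s0-0->s0; s0-1->s1; s1-0->s2; s1-1->s1; s2-0->s3; s2-1->s1; s3-0->s3; s3-1->s3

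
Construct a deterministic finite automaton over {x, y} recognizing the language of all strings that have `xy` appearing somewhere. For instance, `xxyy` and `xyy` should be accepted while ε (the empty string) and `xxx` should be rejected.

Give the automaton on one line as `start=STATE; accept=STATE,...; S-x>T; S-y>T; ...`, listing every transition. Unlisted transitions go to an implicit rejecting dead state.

start=S0; accept=S2; S0-x>S1; S0-y>S0; S1-x>S1; S1-y>S2; S2-x>S2; S2-y>S2

Track how much of `xy` has been matched so far: state S0 is no progress, S2 is the absorbing accept state reached once `xy` has occurred. Intermediate states record partial matches; on a mismatch, fall back to the longest reusable overlap.
        x   y  
>  S0   S1  S0 
   S1   S1  S2 
 * S2   S2  S2 
(> = start, * = accepting)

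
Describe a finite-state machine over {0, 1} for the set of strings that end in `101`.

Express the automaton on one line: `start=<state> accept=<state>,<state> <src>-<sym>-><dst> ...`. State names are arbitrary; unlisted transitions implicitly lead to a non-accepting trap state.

Remember how much of `101` the current input suffix matches. State s0 means no match yet; s1 means the last symbol is `1`; s2 means the last 2 symbols are `10`; s3 means the last 3 symbols are `101`. Only s3 accepts. On a mismatch, fall back to the longest proper suffix that is still a prefix of `101`.
With 4 states:
        0   1  
>  s0   s0  s1 
   s1   s2  s1 
   s2   s0  s3 
 * s3   s2  s1 
(> = start, * = accepting)

start=s0 accept=s3 s0-0->s0 s0-1->s1 s1-0->s2 s1-1->s1 s2-0->s0 s2-1->s3 s3-0->s2 s3-1->s1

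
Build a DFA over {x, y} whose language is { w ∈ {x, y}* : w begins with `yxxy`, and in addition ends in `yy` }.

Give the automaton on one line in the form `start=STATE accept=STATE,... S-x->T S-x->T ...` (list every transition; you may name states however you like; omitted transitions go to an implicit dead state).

Build one automaton per condition and run them in lockstep. One (6 states) tracks whether the input so far still matches the prefix `yxxy`; the other (3 states) tracks how much of the suffix `yy` has currently been matched. Each combined state is a pair, one component from each; accept when both components accept. Minimizing collapses redundant product states.
        x   y  
>  q0   q1  q2 
   q1   q1  q1 
   q2   q3  q1 
   q3   q4  q1 
   q4   q1  q5 
   q5   q6  q7 
   q6   q6  q5 
 * q7   q6  q7 
(> = start, * = accepting)

start=q0 accept=q7 q0-x->q1 q0-y->q2 q1-x->q1 q1-y->q1 q2-x->q3 q2-y->q1 q3-x->q4 q3-y->q1 q4-x->q1 q4-y->q5 q5-x->q6 q5-y->q7 q6-x->q6 q6-y->q5 q7-x->q6 q7-y->q7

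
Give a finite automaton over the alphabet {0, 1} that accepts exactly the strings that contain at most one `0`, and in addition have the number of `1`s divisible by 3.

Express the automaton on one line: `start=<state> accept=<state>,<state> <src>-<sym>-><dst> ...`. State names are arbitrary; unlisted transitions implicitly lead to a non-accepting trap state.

start=A accept=A,B A-0->B A-1->C B-0->D B-1->E C-0->E C-1->F D-0->D D-1->G E-0->G E-1->H F-0->H F-1->A G-0->G G-1->I H-0->I H-1->B I-0->I I-1->D

Handle the two conditions separately and then intersect. The first has 3 states tracking the count of `0`s, saturating at 2; the second has 3 states tracking the count of `1`s modulo 3. A product state is a pair (one from each), accepting exactly when both do.
9 states suffice.
       0  1 
>* A   B  C 
 * B   D  E 
   C   E  F 
   D   D  G 
   E   G  H 
   F   H  A 
   G   G  I 
   H   I  B 
   I   I  D 
(> = start, * = accepting)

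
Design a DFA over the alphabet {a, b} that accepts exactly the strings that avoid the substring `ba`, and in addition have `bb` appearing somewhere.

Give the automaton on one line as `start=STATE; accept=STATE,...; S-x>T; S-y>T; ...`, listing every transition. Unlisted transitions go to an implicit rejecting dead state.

Run two small machines in parallel and take their product. The first has 3 states tracking partial matches of the forbidden pattern `ba`; the second has 3 states tracking whether and how much of `bb` has been seen. A product state is a pair (one from each), accepting exactly when both do. Minimizing collapses redundant product states.
A 4-state machine:
        a   b  
>  S0   S0  S1 
   S1   S2  S3 
   S2   S2  S2 
 * S3   S2  S3 
(> = start, * = accepting)

start=S0; accept=S3; S0-a>S0; S0-b>S1; S1-a>S2; S1-b>S3; S2-a>S2; S2-b>S2; S3-a>S2; S3-b>S3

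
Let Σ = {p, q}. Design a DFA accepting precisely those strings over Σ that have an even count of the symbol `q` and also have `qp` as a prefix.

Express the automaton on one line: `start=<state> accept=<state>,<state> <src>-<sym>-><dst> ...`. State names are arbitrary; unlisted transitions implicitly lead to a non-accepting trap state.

start=s0 accept=s4 s0-p->s1 s0-q->s2 s1-p->s1 s1-q->s1 s2-p->s3 s2-q->s1 s3-p->s3 s3-q->s4 s4-p->s4 s4-q->s3

Handle the two conditions separately and then intersect. One (2 states) tracks the count of `q`s modulo 2; the other (4 states) tracks whether the input so far still matches the prefix `qp`. Each combined state is a pair, one component from each; accept when both components accept. After merging equivalent states the machine shrinks.
With 5 states:
        p   q  
>  s0   s1  s2 
   s1   s1  s1 
   s2   s3  s1 
   s3   s3  s4 
 * s4   s4  s3 
(> = start, * = accepting)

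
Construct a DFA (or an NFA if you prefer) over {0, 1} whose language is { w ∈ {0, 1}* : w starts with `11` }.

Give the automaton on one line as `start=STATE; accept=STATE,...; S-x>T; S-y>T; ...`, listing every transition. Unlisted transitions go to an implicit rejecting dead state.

start=A; accept=C; A-0>D; A-1>B; B-0>D; B-1>C; C-0>C; C-1>C; D-0>D; D-1>D

Check the first 2 symbols one by one: A through B record how many have matched `11` so far; any wrong symbol goes to the dead state D. After all 2 match we enter the accepting sink C.
       0  1 
>  A   D  B 
   B   D  C 
 * C   C  C 
   D   D  D 
(> = start, * = accepting)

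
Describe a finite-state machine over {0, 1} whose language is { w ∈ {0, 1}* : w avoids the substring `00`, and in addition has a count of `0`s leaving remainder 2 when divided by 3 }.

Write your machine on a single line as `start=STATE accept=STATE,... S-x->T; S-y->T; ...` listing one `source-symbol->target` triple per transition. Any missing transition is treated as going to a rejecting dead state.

Run two small machines in parallel and take their product. One (3 states) tracks partial matches of the forbidden pattern `00`; the other (3 states) tracks the count of `0`s modulo 3. Each combined state is a pair, one component from each; accept when both components accept. Minimizing collapses redundant product states.
7 states suffice.
        0   1  
>  q0   q1  q0 
   q1   q2  q3 
   q2   q2  q2 
   q3   q4  q3 
 * q4   q2  q5 
 * q5   q6  q5 
   q6   q2  q0 
(> = start, * = accepting)

start=q0; accept=q4,q5; q0-0->q1; q0-1->q0; q1-0->q2; q1-1->q3; q2-0->q2; q2-1->q2; q3-0->q4; q3-1->q3; q4-0->q2; q4-1->q5; q5-0->q6; q5-1->q5; q6-0->q2; q6-1->q0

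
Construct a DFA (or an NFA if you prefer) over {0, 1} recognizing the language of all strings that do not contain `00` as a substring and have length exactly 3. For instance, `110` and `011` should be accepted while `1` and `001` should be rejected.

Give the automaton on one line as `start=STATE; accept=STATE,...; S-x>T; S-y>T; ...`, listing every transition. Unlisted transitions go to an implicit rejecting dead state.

Handle the two conditions separately and then intersect. The first has 3 states tracking partial matches of the forbidden pattern `00`; the second has 5 states tracking the input length, saturating at 4. A product state is a pair (one from each), accepting exactly when both do.
          0    1  
>  q0     q1   q2 
   q1     q3   q4 
   q2     q5   q4 
   q3     q6   q6 
   q4     q7   q8 
   q5     q6   q8 
   q6     q9   q9 
 * q7     q9  q10 
 * q8    q11  q10 
   q9     q9   q9 
   q10   q11  q10 
   q11    q9  q10 
(> = start, * = accepting)

start=q0; accept=q7,q8; q0-0>q1; q0-1>q2; q1-0>q3; q1-1>q4; q2-0>q5; q2-1>q4; q3-0>q6; q3-1>q6; q4-0>q7; q4-1>q8; q5-0>q6; q5-1>q8; q6-0>q9; q6-1>q9; q7-0>q9; q7-1>q10; q8-0>q11; q8-1>q10; q9-0>q9; q9-1>q9; q10-0>q11; q10-1>q10; q11-0>q9; q11-1>q10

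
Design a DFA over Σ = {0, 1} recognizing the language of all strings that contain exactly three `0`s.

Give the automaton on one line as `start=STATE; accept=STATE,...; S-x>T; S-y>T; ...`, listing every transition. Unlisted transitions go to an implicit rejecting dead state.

Count `0`s, saturating at 4: states S0 through S3 mean 0 through 3 `0`s seen; S4 means more than 3. Each `0` increments (capped at S4); other symbols loop. Accept from {S3}.
With 5 states:
        0   1  
>  S0   S1  S0 
   S1   S2  S1 
   S2   S3  S2 
 * S3   S4  S3 
   S4   S4  S4 
(> = start, * = accepting)

start=S0; accept=S3; S0-0>S1; S0-1>S0; S1-0>S2; S1-1>S1; S2-0>S3; S2-1>S2; S3-0>S4; S3-1>S3; S4-0>S4; S4-1>S4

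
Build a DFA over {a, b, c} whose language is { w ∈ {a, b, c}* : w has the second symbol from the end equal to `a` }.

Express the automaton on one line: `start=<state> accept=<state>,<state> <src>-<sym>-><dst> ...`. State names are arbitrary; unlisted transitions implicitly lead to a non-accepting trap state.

start=s0 accept=s4,s5,s6 s0-a->s1 s0-b->s2 s0-c->s3 s1-a->s4 s1-b->s5 s1-c->s6 s2-a->s7 s2-b->s8 s2-c->s9 s3-a->s10 s3-b->s11 s3-c->s12 s4-a->s4 s4-b->s5 s4-c->s6 s5-a->s7 s5-b->s8 s5-c->s9 s6-a->s10 s6-b->s11 s6-c->s12 s7-a->s4 s7-b->s5 s7-c->s6 s8-a->s7 s8-b->s8 s8-c->s9 s9-a->s10 s9-b->s11 s9-c->s12 s10-a->s4 s10-b->s5 s10-c->s6 s11-a->s7 s11-b->s8 s11-c->s9 s12-a->s10 s12-b->s11 s12-c->s12

Because acceptance depends on a position counted from the end, the machine has to buffer the most recent 2 symbols. Make each state the string of the last up-to-2 symbols read; on input `x` shift the window left and append `x`. Accept when the buffered window has length 2 and begins with `a`.
13 states suffice.
          a    b    c  
>  s0     s1   s2   s3 
   s1     s4   s5   s6 
   s2     s7   s8   s9 
   s3    s10  s11  s12 
 * s4     s4   s5   s6 
 * s5     s7   s8   s9 
 * s6    s10  s11  s12 
   s7     s4   s5   s6 
   s8     s7   s8   s9 
   s9    s10  s11  s12 
   s10    s4   s5   s6 
   s11    s7   s8   s9 
   s12   s10  s11  s12 
(> = start, * = accepting)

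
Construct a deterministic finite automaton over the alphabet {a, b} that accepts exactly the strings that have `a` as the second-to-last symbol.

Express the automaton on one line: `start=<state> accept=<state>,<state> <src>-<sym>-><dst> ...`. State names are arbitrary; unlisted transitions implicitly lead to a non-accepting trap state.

start=q0 accept=q3,q4 q0-a->q1 q0-b->q2 q1-a->q3 q1-b->q4 q2-a->q5 q2-b->q6 q3-a->q3 q3-b->q4 q4-a->q5 q4-b->q6 q5-a->q3 q5-b->q4 q6-a->q5 q6-b->q6

Because acceptance depends on a position counted from the end, the machine has to buffer the most recent 2 symbols. Make each state the string of the last up-to-2 symbols read; on input `x` shift the window left and append `x`. Accept when the buffered window has length 2 and begins with `a`.
7 states suffice.
        a   b  
>  q0   q1  q2 
   q1   q3  q4 
   q2   q5  q6 
 * q3   q3  q4 
 * q4   q5  q6 
   q5   q3  q4 
   q6   q5  q6 
(> = start, * = accepting)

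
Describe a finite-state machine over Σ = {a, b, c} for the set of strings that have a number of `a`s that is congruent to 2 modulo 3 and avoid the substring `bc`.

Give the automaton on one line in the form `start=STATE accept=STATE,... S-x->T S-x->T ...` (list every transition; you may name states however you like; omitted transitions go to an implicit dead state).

Handle the two conditions separately and then intersect. One (3 states) tracks the count of `a`s modulo 3; the other (3 states) tracks partial matches of the forbidden pattern `bc`. Each combined state is a pair, one component from each; accept when both components accept.
With 9 states:
        a   b   c  
>  q0   q1  q2  q0 
   q1   q3  q4  q1 
   q2   q1  q2  q5 
 * q3   q0  q6  q3 
   q4   q3  q4  q7 
   q5   q7  q5  q5 
 * q6   q0  q6  q8 
   q7   q8  q7  q7 
   q8   q5  q8  q8 
(> = start, * = accepting)

start=q0 accept=q3,q6 q0-a->q1 q0-b->q2 q0-c->q0 q1-a->q3 q1-b->q4 q1-c->q1 q2-a->q1 q2-b->q2 q2-c->q5 q3-a->q0 q3-b->q6 q3-c->q3 q4-a->q3 q4-b->q4 q4-c->q7 q5-a->q7 q5-b->q5 q5-c->q5 q6-a->q0 q6-b->q6 q6-c->q8 q7-a->q8 q7-b->q7 q7-c->q7 q8-a->q5 q8-b->q8 q8-c->q8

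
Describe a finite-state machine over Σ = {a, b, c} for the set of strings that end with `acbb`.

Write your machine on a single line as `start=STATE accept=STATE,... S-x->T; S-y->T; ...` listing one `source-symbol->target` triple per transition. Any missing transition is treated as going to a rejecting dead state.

Let each state record the length of the longest suffix of the input read so far that is also a prefix of `acbb`. q1 means the last symbol is `a`; q2 means the last 2 symbols are `ac`; q3 means the last 3 symbols are `acb`; q4 means the last 4 symbols are `acbb`. Accept only at q4, where the string currently ends in `acbb`.
        a   b   c  
>  q0   q1  q0  q0 
   q1   q1  q0  q2 
   q2   q1  q3  q0 
   q3   q1  q4  q0 
 * q4   q1  q0  q0 
(> = start, * = accepting)

start=q0; accept=q4; q0-a->q1; q0-b->q0; q0-c->q0; q1-a->q1; q1-b->q0; q1-c->q2; q2-a->q1; q2-b->q3; q2-c->q0; q3-a->q1; q3-b->q4; q3-c->q0; q4-a->q1; q4-b->q0; q4-c->q0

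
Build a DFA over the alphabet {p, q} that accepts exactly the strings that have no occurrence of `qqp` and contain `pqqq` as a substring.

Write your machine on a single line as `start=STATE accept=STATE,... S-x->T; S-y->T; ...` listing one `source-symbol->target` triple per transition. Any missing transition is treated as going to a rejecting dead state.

Build one automaton per condition and run them in lockstep. One (4 states) tracks partial matches of the forbidden pattern `qqp`; the other (5 states) tracks whether and how much of `pqqq` has been seen. Each combined state is a pair, one component from each; accept when both components accept. Minimizing collapses redundant product states.
With 7 states:
        p   q  
>  s0   s1  s2 
   s1   s1  s3 
   s2   s1  s4 
   s3   s1  s5 
   s4   s4  s4 
   s5   s4  s6 
 * s6   s4  s6 
(> = start, * = accepting)

start=s0; accept=s6; s0-p->s1; s0-q->s2; s1-p->s1; s1-q->s3; s2-p->s1; s2-q->s4; s3-p->s1; s3-q->s5; s4-p->s4; s4-q->s4; s5-p->s4; s5-q->s6; s6-p->s4; s6-q->s6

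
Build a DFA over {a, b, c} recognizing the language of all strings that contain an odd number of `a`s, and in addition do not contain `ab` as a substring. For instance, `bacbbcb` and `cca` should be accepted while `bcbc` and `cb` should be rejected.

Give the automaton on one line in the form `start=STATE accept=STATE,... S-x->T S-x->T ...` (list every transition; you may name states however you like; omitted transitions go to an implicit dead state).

Handle the two conditions separately and then intersect. The first has 2 states tracking the count of `a`s modulo 2; the second has 3 states tracking partial matches of the forbidden pattern `ab`. A product state is a pair (one from each), accepting exactly when both do.
With 6 states:
        a   b   c  
>  q0   q1  q0  q0 
 * q1   q2  q3  q4 
   q2   q1  q5  q0 
   q3   q5  q3  q3 
 * q4   q2  q4  q4 
   q5   q3  q5  q5 
(> = start, * = accepting)

start=q0 accept=q1,q4 q0-a->q1 q0-b->q0 q0-c->q0 q1-a->q2 q1-b->q3 q1-c->q4 q2-a->q1 q2-b->q5 q2-c->q0 q3-a->q5 q3-b->q3 q3-c->q3 q4-a->q2 q4-b->q4 q4-c->q4 q5-a->q3 q5-b->q5 q5-c->q5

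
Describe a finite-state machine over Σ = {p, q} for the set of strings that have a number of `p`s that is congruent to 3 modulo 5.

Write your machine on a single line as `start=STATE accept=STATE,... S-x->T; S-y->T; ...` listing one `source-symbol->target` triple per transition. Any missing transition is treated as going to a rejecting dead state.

The only thing that matters is how many `p`s have appeared, reduced mod 5. Use one state per residue: s0 for 0, …, s4 for 4. Reading `p` moves to the next residue; anything else stays put. s3 is accepting.
A 5-state machine:
        p   q  
>  s0   s1  s0 
   s1   s2  s1 
   s2   s3  s2 
 * s3   s4  s3 
   s4   s0  s4 
(> = start, * = accepting)

start=s0; accept=s3; s0-p->s1; s0-q->s0; s1-p->s2; s1-q->s1; s2-p->s3; s2-q->s2; s3-p->s4; s3-q->s3; s4-p->s0; s4-q->s4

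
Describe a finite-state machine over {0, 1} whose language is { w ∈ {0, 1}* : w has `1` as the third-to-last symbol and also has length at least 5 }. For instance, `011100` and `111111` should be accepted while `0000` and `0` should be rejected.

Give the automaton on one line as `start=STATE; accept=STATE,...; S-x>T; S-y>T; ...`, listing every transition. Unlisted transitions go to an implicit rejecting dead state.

Run two small machines in parallel and take their product. One (15 states) tracks the last 3 symbols read; the other (7 states) tracks the input length, saturating at 6. Each combined state is a pair, one component from each; accept when both components accept. After merging equivalent states the machine shrinks.
10 states suffice.
       0  1 
>  A   B  B 
   B   C  C 
   C   C  D 
   D   E  F 
   E   G  H 
   F   I  J 
 * G   C  D 
 * H   E  F 
 * I   G  H 
 * J   I  J 
(> = start, * = accepting)

start=A; accept=G,H,I,J; A-0>B; A-1>B; B-0>C; B-1>C; C-0>C; C-1>D; D-0>E; D-1>F; E-0>G; E-1>H; F-0>I; F-1>J; G-0>C; G-1>D; H-0>E; H-1>F; I-0>G; I-1>H; J-0>I; J-1>J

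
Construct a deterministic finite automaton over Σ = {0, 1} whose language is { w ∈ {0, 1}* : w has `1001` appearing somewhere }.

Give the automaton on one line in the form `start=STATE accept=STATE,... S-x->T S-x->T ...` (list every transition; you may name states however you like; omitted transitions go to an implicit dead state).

States q0..q3 record the length of the longest prefix of `1001` that matches the current input suffix. Reaching q4 means `1001` has been seen, and we stay there forever. Accept from q4.
With 5 states:
        0   1  
>  q0   q0  q1 
   q1   q2  q1 
   q2   q3  q1 
   q3   q0  q4 
 * q4   q4  q4 
(> = start, * = accepting)

start=q0 accept=q4 q0-0->q0 q0-1->q1 q1-0->q2 q1-1->q1 q2-0->q3 q2-1->q1 q3-0->q0 q3-1->q4 q4-0->q4 q4-1->q4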